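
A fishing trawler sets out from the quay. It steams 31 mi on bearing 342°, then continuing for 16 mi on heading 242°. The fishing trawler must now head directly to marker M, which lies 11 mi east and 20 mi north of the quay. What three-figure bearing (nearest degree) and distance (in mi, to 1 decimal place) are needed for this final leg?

Leg 1 (342°, 31 mi): east 31 sin 342° = -9.58, north 31 cos 342° = 29.48
Leg 2 (242°, 16 mi): east 16 sin 242° = -14.13, north 16 cos 242° = -7.51
Current position: (-23.71, 21.97). Target: (11, 20). Remaining: Δeast = 34.71, Δnorth = -1.97.
Bearing = atan2(34.71, -1.97) mod 360° = 93.25°; distance = √((34.71)² + (-1.97)²) = 34.763 mi.

093°, 34.8 mi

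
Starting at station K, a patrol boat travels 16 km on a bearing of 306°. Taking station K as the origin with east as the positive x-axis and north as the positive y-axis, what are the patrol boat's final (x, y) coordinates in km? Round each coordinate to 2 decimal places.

Leg 1 (306°, 16 km): east 16 sin 306° = -12.94, north 16 cos 306° = 9.40
Summing: -12.94 km east, 9.40 km north → (-12.94, 9.40).

(-12.94, 9.40)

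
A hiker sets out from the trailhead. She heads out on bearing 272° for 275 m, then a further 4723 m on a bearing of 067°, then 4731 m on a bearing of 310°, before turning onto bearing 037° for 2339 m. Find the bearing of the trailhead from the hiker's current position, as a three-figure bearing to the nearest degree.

Leg 1 (272°, 275 m): east 275 sin 272° = -274.83, north 275 cos 272° = 9.60
Leg 2 (067°, 4723 m): east 4723 sin 67° = 4347.54, north 4723 cos 67° = 1845.42
Leg 3 (310°, 4731 m): east 4731 sin 310° = -3624.16, north 4731 cos 310° = 3041.03
Leg 4 (037°, 2339 m): east 2339 sin 37° = 1407.65, north 2339 cos 37° = 1868.01
Net displacement: 1856.20 east, 6764.06 north. Direction back to start is (-1856.20, -6764.06): bearing = atan2(-1856.20, -6764.06) mod 360° = 195.35° ≈ 195°.

195°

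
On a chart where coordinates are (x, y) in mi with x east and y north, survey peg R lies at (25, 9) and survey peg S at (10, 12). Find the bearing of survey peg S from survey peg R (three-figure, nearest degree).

281°

Δeast = 10 − 25 = -15.00; Δnorth = 12 − 9 = 3.00.
Bearing = atan2(Δeast, Δnorth) mod 360° = 281.31° ≈ 281°.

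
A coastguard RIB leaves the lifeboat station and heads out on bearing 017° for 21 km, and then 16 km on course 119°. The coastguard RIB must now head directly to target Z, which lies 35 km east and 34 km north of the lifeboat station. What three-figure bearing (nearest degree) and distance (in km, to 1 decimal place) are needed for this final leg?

Leg 1 (017°, 21 km): east 21 sin 17° = 6.14, north 21 cos 17° = 20.08
Leg 2 (119°, 16 km): east 16 sin 119° = 13.99, north 16 cos 119° = -7.76
Current position: (20.13, 12.33). Target: (35, 34). Remaining: Δeast = 14.87, Δnorth = 21.67.
Bearing = atan2(14.87, 21.67) mod 360° = 34.45°; distance = √((14.87)² + (21.67)²) = 26.283 km.

034°, 26.3 km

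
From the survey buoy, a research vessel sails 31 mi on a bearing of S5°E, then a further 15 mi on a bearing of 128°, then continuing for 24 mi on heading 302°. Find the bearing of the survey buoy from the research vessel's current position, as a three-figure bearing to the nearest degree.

Leg 1 (S5°E, 31 mi): east 31 sin 175° = 2.70, north 31 cos 175° = -30.88
Leg 2 (128°, 15 mi): east 15 sin 128° = 11.82, north 15 cos 128° = -9.23
Leg 3 (302°, 24 mi): east 24 sin 302° = -20.35, north 24 cos 302° = 12.72
Net displacement: -5.83 east, -27.40 north. Direction back to start is (5.83, 27.40): bearing = atan2(5.83, 27.40) mod 360° = 12.01° ≈ 012°.

012°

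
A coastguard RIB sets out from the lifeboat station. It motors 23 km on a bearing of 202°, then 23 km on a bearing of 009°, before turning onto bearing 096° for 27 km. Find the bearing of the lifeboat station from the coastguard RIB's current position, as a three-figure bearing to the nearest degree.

274°

Leg 1 (202°, 23 km): east 23 sin 202° = -8.62, north 23 cos 202° = -21.33
Leg 2 (009°, 23 km): east 23 sin 9° = 3.60, north 23 cos 9° = 22.72
Leg 3 (096°, 27 km): east 27 sin 96° = 26.85, north 27 cos 96° = -2.82
Net displacement: 21.83 east, -1.43 north. Direction back to start is (-21.83, 1.43): bearing = atan2(-21.83, 1.43) mod 360° = 273.75° ≈ 274°.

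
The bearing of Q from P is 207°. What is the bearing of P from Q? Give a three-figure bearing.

Back-bearing = 207° − 180° = 027°.

027°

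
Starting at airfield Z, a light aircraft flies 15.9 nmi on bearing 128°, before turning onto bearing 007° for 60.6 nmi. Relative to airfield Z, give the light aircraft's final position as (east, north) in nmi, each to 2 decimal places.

Leg 1 (128°, 15.9 nmi): east 15.9 sin 128° = 12.53, north 15.9 cos 128° = -9.79
Leg 2 (007°, 60.6 nmi): east 60.6 sin 7° = 7.39, north 60.6 cos 7° = 60.15
Summing: 19.91 nmi east, 50.36 nmi north → (19.91, 50.36).

(19.91, 50.36)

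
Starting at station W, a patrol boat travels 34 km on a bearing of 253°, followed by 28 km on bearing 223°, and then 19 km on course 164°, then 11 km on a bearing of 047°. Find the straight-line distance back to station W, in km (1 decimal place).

56.3 km

Leg 1 (253°, 34 km): east 34 sin 253° = -32.51, north 34 cos 253° = -9.94
Leg 2 (223°, 28 km): east 28 sin 223° = -19.10, north 28 cos 223° = -20.48
Leg 3 (164°, 19 km): east 19 sin 164° = 5.24, north 19 cos 164° = -18.26
Leg 4 (047°, 11 km): east 11 sin 47° = 8.04, north 11 cos 47° = 7.50
Net: -38.33 east, -41.18 north. Distance = √((-38.33)² + (-41.18)²) = 56.257 km.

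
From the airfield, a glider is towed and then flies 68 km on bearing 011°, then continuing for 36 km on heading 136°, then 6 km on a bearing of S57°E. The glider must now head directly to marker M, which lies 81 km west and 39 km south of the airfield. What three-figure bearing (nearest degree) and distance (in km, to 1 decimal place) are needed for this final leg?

238°, 145.8 km

Leg 1 (011°, 68 km): east 68 sin 11° = 12.98, north 68 cos 11° = 66.75
Leg 2 (136°, 36 km): east 36 sin 136° = 25.01, north 36 cos 136° = -25.90
Leg 3 (S57°E, 6 km): east 6 sin 123° = 5.03, north 6 cos 123° = -3.27
Current position: (43.01, 37.59). Target: (-81, -39). Remaining: Δeast = -124.01, Δnorth = -76.59.
Bearing = atan2(-124.01, -76.59) mod 360° = 238.30°; distance = √((-124.01)² + (-76.59)²) = 145.757 km.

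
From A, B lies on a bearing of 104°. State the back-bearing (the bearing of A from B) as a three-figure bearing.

Back-bearing = 104° + 180° = 284°.

284°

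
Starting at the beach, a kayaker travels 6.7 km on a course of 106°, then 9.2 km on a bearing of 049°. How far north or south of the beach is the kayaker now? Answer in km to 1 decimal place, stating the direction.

Leg 1 (106°, 6.7 km): east 6.7 sin 106° = 6.44, north 6.7 cos 106° = -1.85
Leg 2 (049°, 9.2 km): east 9.2 sin 49° = 6.94, north 9.2 cos 49° = 6.04
Net north component: 4.19 km.

4.2 km north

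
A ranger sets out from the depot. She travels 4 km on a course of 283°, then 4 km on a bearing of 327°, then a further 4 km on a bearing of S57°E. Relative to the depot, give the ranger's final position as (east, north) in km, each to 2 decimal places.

(-2.72, 2.08)

Leg 1 (283°, 4 km): east 4 sin 283° = -3.90, north 4 cos 283° = 0.90
Leg 2 (327°, 4 km): east 4 sin 327° = -2.18, north 4 cos 327° = 3.35
Leg 3 (S57°E, 4 km): east 4 sin 123° = 3.35, north 4 cos 123° = -2.18
Summing: -2.72 km east, 2.08 km north → (-2.72, 2.08).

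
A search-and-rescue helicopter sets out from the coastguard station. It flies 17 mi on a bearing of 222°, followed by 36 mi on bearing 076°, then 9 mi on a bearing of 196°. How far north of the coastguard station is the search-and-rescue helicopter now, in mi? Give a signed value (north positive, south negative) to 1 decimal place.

Leg 1 (222°, 17 mi): east 17 sin 222° = -11.38, north 17 cos 222° = -12.63
Leg 2 (076°, 36 mi): east 36 sin 76° = 34.93, north 36 cos 76° = 8.71
Leg 3 (196°, 9 mi): east 9 sin 196° = -2.48, north 9 cos 196° = -8.65
Net north component: -12.58 mi.

-12.6 mi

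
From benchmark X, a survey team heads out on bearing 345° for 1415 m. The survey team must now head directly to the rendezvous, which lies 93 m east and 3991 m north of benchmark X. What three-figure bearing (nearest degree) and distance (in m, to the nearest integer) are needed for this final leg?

010°, 2664 m

Leg 1 (345°, 1415 m): east 1415 sin 345° = -366.23, north 1415 cos 345° = 1366.79
Current position: (-366.23, 1366.79). Target: (93, 3991). Remaining: Δeast = 459.23, Δnorth = 2624.21.
Bearing = atan2(459.23, 2624.21) mod 360° = 9.93°; distance = √((459.23)² + (2624.21)²) = 2664.094 m.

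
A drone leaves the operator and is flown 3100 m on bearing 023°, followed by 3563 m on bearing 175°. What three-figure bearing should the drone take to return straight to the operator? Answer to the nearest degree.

Leg 1 (023°, 3100 m): east 3100 sin 23° = 1211.27, north 3100 cos 23° = 2853.57
Leg 2 (175°, 3563 m): east 3563 sin 175° = 310.54, north 3563 cos 175° = -3549.44
Net displacement: 1521.80 east, -695.88 north. Direction back to start is (-1521.80, 695.88): bearing = atan2(-1521.80, 695.88) mod 360° = 294.57° ≈ 295°.

295°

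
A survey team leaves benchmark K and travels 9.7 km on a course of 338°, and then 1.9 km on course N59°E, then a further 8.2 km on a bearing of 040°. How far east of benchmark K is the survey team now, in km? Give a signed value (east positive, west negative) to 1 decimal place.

Leg 1 (338°, 9.7 km): east 9.7 sin 338° = -3.63, north 9.7 cos 338° = 8.99
Leg 2 (N59°E, 1.9 km): east 1.9 sin 59° = 1.63, north 1.9 cos 59° = 0.98
Leg 3 (040°, 8.2 km): east 8.2 sin 40° = 5.27, north 8.2 cos 40° = 6.28
Net east component: 3.27 km.

3.3 km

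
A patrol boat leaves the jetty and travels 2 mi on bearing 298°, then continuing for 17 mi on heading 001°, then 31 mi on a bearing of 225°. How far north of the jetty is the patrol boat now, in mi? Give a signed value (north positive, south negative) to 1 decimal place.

-4.0 mi

Leg 1 (298°, 2 mi): east 2 sin 298° = -1.77, north 2 cos 298° = 0.94
Leg 2 (001°, 17 mi): east 17 sin 1° = 0.30, north 17 cos 1° = 17.00
Leg 3 (225°, 31 mi): east 31 sin 225° = -21.92, north 31 cos 225° = -21.92
Net north component: -3.98 mi.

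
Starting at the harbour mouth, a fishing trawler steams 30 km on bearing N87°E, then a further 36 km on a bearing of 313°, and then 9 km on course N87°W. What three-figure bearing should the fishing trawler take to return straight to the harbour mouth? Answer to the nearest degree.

Leg 1 (N87°E, 30 km): east 30 sin 87° = 29.96, north 30 cos 87° = 1.57
Leg 2 (313°, 36 km): east 36 sin 313° = -26.33, north 36 cos 313° = 24.55
Leg 3 (N87°W, 9 km): east 9 sin 273° = -8.99, north 9 cos 273° = 0.47
Net displacement: -5.36 east, 26.59 north. Direction back to start is (5.36, -26.59): bearing = atan2(5.36, -26.59) mod 360° = 168.61° ≈ 169°.

169°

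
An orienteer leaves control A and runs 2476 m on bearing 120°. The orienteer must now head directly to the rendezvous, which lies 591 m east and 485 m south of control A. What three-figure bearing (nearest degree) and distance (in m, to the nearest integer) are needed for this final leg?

Leg 1 (120°, 2476 m): east 2476 sin 120° = 2144.28, north 2476 cos 120° = -1238.00
Current position: (2144.28, -1238.00). Target: (591, -485). Remaining: Δeast = -1553.28, Δnorth = 753.00.
Bearing = atan2(-1553.28, 753.00) mod 360° = 295.86°; distance = √((-1553.28)² + (753.00)²) = 1726.176 m.

296°, 1726 m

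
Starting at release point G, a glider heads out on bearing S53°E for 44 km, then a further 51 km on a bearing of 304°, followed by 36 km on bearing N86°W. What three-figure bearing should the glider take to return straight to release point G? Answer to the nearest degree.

096°

Leg 1 (S53°E, 44 km): east 44 sin 127° = 35.14, north 44 cos 127° = -26.48
Leg 2 (304°, 51 km): east 51 sin 304° = -42.28, north 51 cos 304° = 28.52
Leg 3 (N86°W, 36 km): east 36 sin 274° = -35.91, north 36 cos 274° = 2.51
Net displacement: -43.05 east, 4.55 north. Direction back to start is (43.05, -4.55): bearing = atan2(43.05, -4.55) mod 360° = 96.03° ≈ 096°.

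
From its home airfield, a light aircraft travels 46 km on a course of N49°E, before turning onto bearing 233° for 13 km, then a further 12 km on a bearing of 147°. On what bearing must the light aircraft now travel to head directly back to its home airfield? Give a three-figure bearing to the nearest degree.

Leg 1 (N49°E, 46 km): east 46 sin 49° = 34.72, north 46 cos 49° = 30.18
Leg 2 (233°, 13 km): east 13 sin 233° = -10.38, north 13 cos 233° = -7.82
Leg 3 (147°, 12 km): east 12 sin 147° = 6.54, north 12 cos 147° = -10.06
Net displacement: 30.87 east, 12.29 north. Direction back to start is (-30.87, -12.29): bearing = atan2(-30.87, -12.29) mod 360° = 248.29° ≈ 248°.

248°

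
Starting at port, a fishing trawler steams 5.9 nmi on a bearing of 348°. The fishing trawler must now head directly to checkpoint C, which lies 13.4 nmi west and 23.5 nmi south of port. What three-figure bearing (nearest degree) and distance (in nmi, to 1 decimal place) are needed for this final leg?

203°, 31.7 nmi

Leg 1 (348°, 5.9 nmi): east 5.9 sin 348° = -1.23, north 5.9 cos 348° = 5.77
Current position: (-1.23, 5.77). Target: (-13.4, -23.5). Remaining: Δeast = -12.17, Δnorth = -29.27.
Bearing = atan2(-12.17, -29.27) mod 360° = 202.58°; distance = √((-12.17)² + (-29.27)²) = 31.702 nmi.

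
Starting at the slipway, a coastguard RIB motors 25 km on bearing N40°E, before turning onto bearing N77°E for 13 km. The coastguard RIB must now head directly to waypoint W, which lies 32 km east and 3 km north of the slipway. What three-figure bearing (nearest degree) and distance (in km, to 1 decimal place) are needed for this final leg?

170°, 19.4 km

Leg 1 (N40°E, 25 km): east 25 sin 40° = 16.07, north 25 cos 40° = 19.15
Leg 2 (N77°E, 13 km): east 13 sin 77° = 12.67, north 13 cos 77° = 2.92
Current position: (28.74, 22.08). Target: (32, 3). Remaining: Δeast = 3.26, Δnorth = -19.08.
Bearing = atan2(3.26, -19.08) mod 360° = 170.29°; distance = √((3.26)² + (-19.08)²) = 19.353 km.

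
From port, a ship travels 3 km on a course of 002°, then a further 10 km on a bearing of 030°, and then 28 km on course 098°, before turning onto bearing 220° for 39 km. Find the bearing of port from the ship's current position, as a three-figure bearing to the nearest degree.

Leg 1 (002°, 3 km): east 3 sin 2° = 0.10, north 3 cos 2° = 3.00
Leg 2 (030°, 10 km): east 10 sin 30° = 5.00, north 10 cos 30° = 8.66
Leg 3 (098°, 28 km): east 28 sin 98° = 27.73, north 28 cos 98° = -3.90
Leg 4 (220°, 39 km): east 39 sin 220° = -25.07, north 39 cos 220° = -29.88
Net displacement: 7.76 east, -22.11 north. Direction back to start is (-7.76, 22.11): bearing = atan2(-7.76, 22.11) mod 360° = 340.66° ≈ 341°.

341°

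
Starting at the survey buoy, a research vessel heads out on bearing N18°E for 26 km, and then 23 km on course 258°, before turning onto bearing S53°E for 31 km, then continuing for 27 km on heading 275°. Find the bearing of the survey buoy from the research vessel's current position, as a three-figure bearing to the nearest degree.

102°

Leg 1 (N18°E, 26 km): east 26 sin 18° = 8.03, north 26 cos 18° = 24.73
Leg 2 (258°, 23 km): east 23 sin 258° = -22.50, north 23 cos 258° = -4.78
Leg 3 (S53°E, 31 km): east 31 sin 127° = 24.76, north 31 cos 127° = -18.66
Leg 4 (275°, 27 km): east 27 sin 275° = -26.90, north 27 cos 275° = 2.35
Net displacement: -16.60 east, 3.64 north. Direction back to start is (16.60, -3.64): bearing = atan2(16.60, -3.64) mod 360° = 102.37° ≈ 102°.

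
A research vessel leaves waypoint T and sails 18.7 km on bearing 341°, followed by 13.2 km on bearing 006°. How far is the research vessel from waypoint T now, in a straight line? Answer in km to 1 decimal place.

31.2 km

Leg 1 (341°, 18.7 km): east 18.7 sin 341° = -6.09, north 18.7 cos 341° = 17.68
Leg 2 (006°, 13.2 km): east 13.2 sin 6° = 1.38, north 13.2 cos 6° = 13.13
Net: -4.71 east, 30.81 north. Distance = √((-4.71)² + (30.81)²) = 31.167 km.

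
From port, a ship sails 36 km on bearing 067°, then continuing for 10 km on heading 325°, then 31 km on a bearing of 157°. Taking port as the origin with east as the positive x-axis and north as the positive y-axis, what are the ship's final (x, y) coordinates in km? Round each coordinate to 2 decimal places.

Leg 1 (067°, 36 km): east 36 sin 67° = 33.14, north 36 cos 67° = 14.07
Leg 2 (325°, 10 km): east 10 sin 325° = -5.74, north 10 cos 325° = 8.19
Leg 3 (157°, 31 km): east 31 sin 157° = 12.11, north 31 cos 157° = -28.54
Summing: 39.52 km east, -6.28 km north → (39.52, -6.28).

(39.52, -6.28)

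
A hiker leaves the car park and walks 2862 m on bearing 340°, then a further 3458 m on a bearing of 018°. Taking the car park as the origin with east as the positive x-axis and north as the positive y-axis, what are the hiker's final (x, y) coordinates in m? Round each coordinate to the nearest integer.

Leg 1 (340°, 2862 m): east 2862 sin 340° = -978.86, north 2862 cos 340° = 2689.40
Leg 2 (018°, 3458 m): east 3458 sin 18° = 1068.58, north 3458 cos 18° = 3288.75
Summing: 89.72 m east, 5978.15 m north → (90, 5978).

(90, 5978)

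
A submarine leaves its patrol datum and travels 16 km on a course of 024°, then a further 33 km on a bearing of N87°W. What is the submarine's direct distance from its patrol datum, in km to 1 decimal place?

Leg 1 (024°, 16 km): east 16 sin 24° = 6.51, north 16 cos 24° = 14.62
Leg 2 (N87°W, 33 km): east 33 sin 273° = -32.95, north 33 cos 273° = 1.73
Net: -26.45 east, 16.34 north. Distance = √((-26.45)² + (16.34)²) = 31.090 km.

31.1 km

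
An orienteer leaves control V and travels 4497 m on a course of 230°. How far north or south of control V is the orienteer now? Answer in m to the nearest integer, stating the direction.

2891 m south

Leg 1 (230°, 4497 m): east 4497 sin 230° = -3444.90, north 4497 cos 230° = -2890.62
Net north component: -2890.62 m.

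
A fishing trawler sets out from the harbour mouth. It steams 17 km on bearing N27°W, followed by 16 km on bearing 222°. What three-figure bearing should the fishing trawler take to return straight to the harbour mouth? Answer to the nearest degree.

100°

Leg 1 (N27°W, 17 km): east 17 sin 333° = -7.72, north 17 cos 333° = 15.15
Leg 2 (222°, 16 km): east 16 sin 222° = -10.71, north 16 cos 222° = -11.89
Net displacement: -18.42 east, 3.26 north. Direction back to start is (18.42, -3.26): bearing = atan2(18.42, -3.26) mod 360° = 100.02° ≈ 100°.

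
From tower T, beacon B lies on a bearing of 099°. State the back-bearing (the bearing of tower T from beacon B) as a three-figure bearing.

279°

Back-bearing = 099° + 180° = 279°.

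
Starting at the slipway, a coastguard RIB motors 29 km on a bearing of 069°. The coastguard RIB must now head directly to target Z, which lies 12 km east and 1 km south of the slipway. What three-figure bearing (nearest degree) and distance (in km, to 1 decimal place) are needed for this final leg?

233°, 18.9 km

Leg 1 (069°, 29 km): east 29 sin 69° = 27.07, north 29 cos 69° = 10.39
Current position: (27.07, 10.39). Target: (12, -1). Remaining: Δeast = -15.07, Δnorth = -11.39.
Bearing = atan2(-15.07, -11.39) mod 360° = 232.92°; distance = √((-15.07)² + (-11.39)²) = 18.895 km.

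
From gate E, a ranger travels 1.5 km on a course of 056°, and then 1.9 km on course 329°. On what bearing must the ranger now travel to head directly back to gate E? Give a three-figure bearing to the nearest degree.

186°

Leg 1 (056°, 1.5 km): east 1.5 sin 56° = 1.24, north 1.5 cos 56° = 0.84
Leg 2 (329°, 1.9 km): east 1.9 sin 329° = -0.98, north 1.9 cos 329° = 1.63
Net displacement: 0.26 east, 2.47 north. Direction back to start is (-0.26, -2.47): bearing = atan2(-0.26, -2.47) mod 360° = 186.13° ≈ 186°.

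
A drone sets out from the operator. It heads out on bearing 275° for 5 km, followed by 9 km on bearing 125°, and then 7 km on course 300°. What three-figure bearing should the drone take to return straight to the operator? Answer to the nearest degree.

Leg 1 (275°, 5 km): east 5 sin 275° = -4.98, north 5 cos 275° = 0.44
Leg 2 (125°, 9 km): east 9 sin 125° = 7.37, north 9 cos 125° = -5.16
Leg 3 (300°, 7 km): east 7 sin 300° = -6.06, north 7 cos 300° = 3.50
Net displacement: -3.67 east, -1.23 north. Direction back to start is (3.67, 1.23): bearing = atan2(3.67, 1.23) mod 360° = 71.53° ≈ 072°.

072°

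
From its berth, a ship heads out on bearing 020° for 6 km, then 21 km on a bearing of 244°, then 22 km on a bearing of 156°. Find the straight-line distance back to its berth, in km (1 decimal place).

24.9 km

Leg 1 (020°, 6 km): east 6 sin 20° = 2.05, north 6 cos 20° = 5.64
Leg 2 (244°, 21 km): east 21 sin 244° = -18.87, north 21 cos 244° = -9.21
Leg 3 (156°, 22 km): east 22 sin 156° = 8.95, north 22 cos 156° = -20.10
Net: -7.87 east, -23.67 north. Distance = √((-7.87)² + (-23.67)²) = 24.941 km.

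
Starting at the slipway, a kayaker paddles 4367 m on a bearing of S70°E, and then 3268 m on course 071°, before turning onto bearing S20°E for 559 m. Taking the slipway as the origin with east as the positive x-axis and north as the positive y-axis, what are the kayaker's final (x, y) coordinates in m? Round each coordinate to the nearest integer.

(7385, -955)

Leg 1 (S70°E, 4367 m): east 4367 sin 110° = 4103.64, north 4367 cos 110° = -1493.60
Leg 2 (071°, 3268 m): east 3268 sin 71° = 3089.95, north 3268 cos 71° = 1063.96
Leg 3 (S20°E, 559 m): east 559 sin 160° = 191.19, north 559 cos 160° = -525.29
Summing: 7384.78 m east, -954.93 m north → (7385, -955).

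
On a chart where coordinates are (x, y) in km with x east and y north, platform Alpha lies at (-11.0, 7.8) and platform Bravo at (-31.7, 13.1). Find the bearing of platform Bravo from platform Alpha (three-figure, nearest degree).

284°

Δeast = -31.7 − -11.0 = -20.70; Δnorth = 13.1 − 7.8 = 5.30.
Bearing = atan2(Δeast, Δnorth) mod 360° = 284.36° ≈ 284°.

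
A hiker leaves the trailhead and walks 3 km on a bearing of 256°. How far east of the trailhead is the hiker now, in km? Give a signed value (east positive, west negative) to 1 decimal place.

Leg 1 (256°, 3 km): east 3 sin 256° = -2.91, north 3 cos 256° = -0.73
Net east component: -2.91 km.

-2.9 km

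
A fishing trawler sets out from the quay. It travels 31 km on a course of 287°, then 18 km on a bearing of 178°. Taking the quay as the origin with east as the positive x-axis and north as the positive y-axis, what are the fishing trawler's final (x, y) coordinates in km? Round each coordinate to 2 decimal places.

Leg 1 (287°, 31 km): east 31 sin 287° = -29.65, north 31 cos 287° = 9.06
Leg 2 (178°, 18 km): east 18 sin 178° = 0.63, north 18 cos 178° = -17.99
Summing: -29.02 km east, -8.93 km north → (-29.02, -8.93).

(-29.02, -8.93)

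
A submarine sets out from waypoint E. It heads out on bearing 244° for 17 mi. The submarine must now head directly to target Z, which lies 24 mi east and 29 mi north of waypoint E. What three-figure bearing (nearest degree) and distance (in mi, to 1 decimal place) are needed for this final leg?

047°, 53.6 mi

Leg 1 (244°, 17 mi): east 17 sin 244° = -15.28, north 17 cos 244° = -7.45
Current position: (-15.28, -7.45). Target: (24, 29). Remaining: Δeast = 39.28, Δnorth = 36.45.
Bearing = atan2(39.28, 36.45) mod 360° = 47.14°; distance = √((39.28)² + (36.45)²) = 53.588 mi.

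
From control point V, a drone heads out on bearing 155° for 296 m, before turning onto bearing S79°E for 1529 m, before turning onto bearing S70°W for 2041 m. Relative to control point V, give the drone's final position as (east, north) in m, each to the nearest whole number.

(-292, -1258)

Leg 1 (155°, 296 m): east 296 sin 155° = 125.10, north 296 cos 155° = -268.27
Leg 2 (S79°E, 1529 m): east 1529 sin 101° = 1500.91, north 1529 cos 101° = -291.75
Leg 3 (S70°W, 2041 m): east 2041 sin 250° = -1917.91, north 2041 cos 250° = -698.06
Summing: -291.91 m east, -1258.08 m north → (-292, -1258).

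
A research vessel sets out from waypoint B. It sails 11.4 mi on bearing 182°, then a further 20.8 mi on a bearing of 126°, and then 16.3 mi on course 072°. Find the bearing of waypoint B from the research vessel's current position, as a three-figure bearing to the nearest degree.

Leg 1 (182°, 11.4 mi): east 11.4 sin 182° = -0.40, north 11.4 cos 182° = -11.39
Leg 2 (126°, 20.8 mi): east 20.8 sin 126° = 16.83, north 20.8 cos 126° = -12.23
Leg 3 (072°, 16.3 mi): east 16.3 sin 72° = 15.50, north 16.3 cos 72° = 5.04
Net displacement: 31.93 east, -18.58 north. Direction back to start is (-31.93, 18.58): bearing = atan2(-31.93, 18.58) mod 360° = 300.20° ≈ 300°.

300°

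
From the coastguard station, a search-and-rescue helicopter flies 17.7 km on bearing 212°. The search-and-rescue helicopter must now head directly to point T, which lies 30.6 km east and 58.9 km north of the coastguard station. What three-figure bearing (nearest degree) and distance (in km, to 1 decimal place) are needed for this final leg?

028°, 84.0 km

Leg 1 (212°, 17.7 km): east 17.7 sin 212° = -9.38, north 17.7 cos 212° = -15.01
Current position: (-9.38, -15.01). Target: (30.6, 58.9). Remaining: Δeast = 39.98, Δnorth = 73.91.
Bearing = atan2(39.98, 73.91) mod 360° = 28.41°; distance = √((39.98)² + (73.91)²) = 84.030 km.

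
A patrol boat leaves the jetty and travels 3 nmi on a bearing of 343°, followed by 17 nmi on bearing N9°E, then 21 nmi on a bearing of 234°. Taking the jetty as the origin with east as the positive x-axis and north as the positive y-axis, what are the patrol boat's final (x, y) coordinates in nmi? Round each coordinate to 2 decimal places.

(-15.21, 7.32)

Leg 1 (343°, 3 nmi): east 3 sin 343° = -0.88, north 3 cos 343° = 2.87
Leg 2 (N9°E, 17 nmi): east 17 sin 9° = 2.66, north 17 cos 9° = 16.79
Leg 3 (234°, 21 nmi): east 21 sin 234° = -16.99, north 21 cos 234° = -12.34
Summing: -15.21 nmi east, 7.32 nmi north → (-15.21, 7.32).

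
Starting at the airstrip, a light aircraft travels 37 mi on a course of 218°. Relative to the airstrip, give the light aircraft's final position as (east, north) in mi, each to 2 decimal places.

(-22.78, -29.16)

Leg 1 (218°, 37 mi): east 37 sin 218° = -22.78, north 37 cos 218° = -29.16
Summing: -22.78 mi east, -29.16 mi north → (-22.78, -29.16).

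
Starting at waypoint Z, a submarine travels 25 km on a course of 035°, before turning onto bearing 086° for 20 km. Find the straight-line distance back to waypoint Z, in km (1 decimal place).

40.7 km

Leg 1 (035°, 25 km): east 25 sin 35° = 14.34, north 25 cos 35° = 20.48
Leg 2 (086°, 20 km): east 20 sin 86° = 19.95, north 20 cos 86° = 1.40
Net: 34.29 east, 21.87 north. Distance = √((34.29)² + (21.87)²) = 40.673 km.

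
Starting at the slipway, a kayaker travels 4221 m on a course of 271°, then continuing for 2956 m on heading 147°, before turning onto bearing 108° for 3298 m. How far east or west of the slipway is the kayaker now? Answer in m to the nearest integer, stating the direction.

526 m east

Leg 1 (271°, 4221 m): east 4221 sin 271° = -4220.36, north 4221 cos 271° = 73.67
Leg 2 (147°, 2956 m): east 2956 sin 147° = 1609.95, north 2956 cos 147° = -2479.11
Leg 3 (108°, 3298 m): east 3298 sin 108° = 3136.58, north 3298 cos 108° = -1019.14
Net east component: 526.18 m.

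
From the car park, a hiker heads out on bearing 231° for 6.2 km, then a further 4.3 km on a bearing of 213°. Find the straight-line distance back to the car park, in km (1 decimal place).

Leg 1 (231°, 6.2 km): east 6.2 sin 231° = -4.82, north 6.2 cos 231° = -3.90
Leg 2 (213°, 4.3 km): east 4.3 sin 213° = -2.34, north 4.3 cos 213° = -3.61
Net: -7.16 east, -7.51 north. Distance = √((-7.16)² + (-7.51)²) = 10.375 km.

10.4 km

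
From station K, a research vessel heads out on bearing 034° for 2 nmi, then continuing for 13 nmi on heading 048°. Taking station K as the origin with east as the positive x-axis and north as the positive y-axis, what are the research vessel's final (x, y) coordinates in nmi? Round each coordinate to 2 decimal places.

Leg 1 (034°, 2 nmi): east 2 sin 34° = 1.12, north 2 cos 34° = 1.66
Leg 2 (048°, 13 nmi): east 13 sin 48° = 9.66, north 13 cos 48° = 8.70
Summing: 10.78 nmi east, 10.36 nmi north → (10.78, 10.36).

(10.78, 10.36)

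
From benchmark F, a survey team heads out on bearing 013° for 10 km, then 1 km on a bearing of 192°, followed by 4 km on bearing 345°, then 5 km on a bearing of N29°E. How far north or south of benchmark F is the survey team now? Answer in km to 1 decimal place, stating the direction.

17.0 km north

Leg 1 (013°, 10 km): east 10 sin 13° = 2.25, north 10 cos 13° = 9.74
Leg 2 (192°, 1 km): east 1 sin 192° = -0.21, north 1 cos 192° = -0.98
Leg 3 (345°, 4 km): east 4 sin 345° = -1.04, north 4 cos 345° = 3.86
Leg 4 (N29°E, 5 km): east 5 sin 29° = 2.42, north 5 cos 29° = 4.37
Net north component: 17.00 km.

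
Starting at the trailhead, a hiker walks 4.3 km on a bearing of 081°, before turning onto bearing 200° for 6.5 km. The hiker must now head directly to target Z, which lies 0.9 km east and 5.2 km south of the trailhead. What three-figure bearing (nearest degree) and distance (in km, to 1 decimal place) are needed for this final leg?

Leg 1 (081°, 4.3 km): east 4.3 sin 81° = 4.25, north 4.3 cos 81° = 0.67
Leg 2 (200°, 6.5 km): east 6.5 sin 200° = -2.22, north 6.5 cos 200° = -6.11
Current position: (2.02, -5.44). Target: (0.9, -5.2). Remaining: Δeast = -1.12, Δnorth = 0.24.
Bearing = atan2(-1.12, 0.24) mod 360° = 281.83°; distance = √((-1.12)² + (0.24)²) = 1.148 km.

282°, 1.1 km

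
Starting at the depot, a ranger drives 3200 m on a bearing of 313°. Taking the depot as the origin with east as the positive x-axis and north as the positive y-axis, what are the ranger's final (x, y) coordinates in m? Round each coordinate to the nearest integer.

Leg 1 (313°, 3200 m): east 3200 sin 313° = -2340.33, north 3200 cos 313° = 2182.39
Summing: -2340.33 m east, 2182.39 m north → (-2340, 2182).

(-2340, 2182)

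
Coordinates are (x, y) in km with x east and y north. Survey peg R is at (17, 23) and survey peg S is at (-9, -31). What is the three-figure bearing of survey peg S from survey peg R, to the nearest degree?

206°

Δeast = -9 − 17 = -26.00; Δnorth = -31 − 23 = -54.00.
Bearing = atan2(Δeast, Δnorth) mod 360° = 205.71° ≈ 206°.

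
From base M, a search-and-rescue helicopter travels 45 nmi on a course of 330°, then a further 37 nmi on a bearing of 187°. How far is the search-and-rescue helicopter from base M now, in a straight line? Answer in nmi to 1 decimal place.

27.1 nmi

Leg 1 (330°, 45 nmi): east 45 sin 330° = -22.50, north 45 cos 330° = 38.97
Leg 2 (187°, 37 nmi): east 37 sin 187° = -4.51, north 37 cos 187° = -36.72
Net: -27.01 east, 2.25 north. Distance = √((-27.01)² + (2.25)²) = 27.102 nmi.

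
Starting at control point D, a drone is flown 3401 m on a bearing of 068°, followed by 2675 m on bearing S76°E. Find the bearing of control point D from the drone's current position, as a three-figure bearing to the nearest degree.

264°

Leg 1 (068°, 3401 m): east 3401 sin 68° = 3153.35, north 3401 cos 68° = 1274.04
Leg 2 (S76°E, 2675 m): east 2675 sin 104° = 2595.54, north 2675 cos 104° = -647.14
Net displacement: 5748.89 east, 626.90 north. Direction back to start is (-5748.89, -626.90): bearing = atan2(-5748.89, -626.90) mod 360° = 263.78° ≈ 264°.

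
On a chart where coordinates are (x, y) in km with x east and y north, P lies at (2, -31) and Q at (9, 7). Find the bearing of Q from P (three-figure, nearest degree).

010°

Δeast = 9 − 2 = 7.00; Δnorth = 7 − -31 = 38.00.
Bearing = atan2(Δeast, Δnorth) mod 360° = 10.44° ≈ 010°.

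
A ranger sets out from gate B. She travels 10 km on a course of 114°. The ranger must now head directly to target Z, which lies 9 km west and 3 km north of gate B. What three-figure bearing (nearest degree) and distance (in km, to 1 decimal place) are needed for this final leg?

Leg 1 (114°, 10 km): east 10 sin 114° = 9.14, north 10 cos 114° = -4.07
Current position: (9.14, -4.07). Target: (-9, 3). Remaining: Δeast = -18.14, Δnorth = 7.07.
Bearing = atan2(-18.14, 7.07) mod 360° = 291.29°; distance = √((-18.14)² + (7.07)²) = 19.464 km.

291°, 19.5 km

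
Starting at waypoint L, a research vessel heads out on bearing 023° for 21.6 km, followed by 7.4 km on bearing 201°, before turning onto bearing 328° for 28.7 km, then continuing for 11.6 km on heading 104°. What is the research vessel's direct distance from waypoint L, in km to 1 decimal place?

Leg 1 (023°, 21.6 km): east 21.6 sin 23° = 8.44, north 21.6 cos 23° = 19.88
Leg 2 (201°, 7.4 km): east 7.4 sin 201° = -2.65, north 7.4 cos 201° = -6.91
Leg 3 (328°, 28.7 km): east 28.7 sin 328° = -15.21, north 28.7 cos 328° = 24.34
Leg 4 (104°, 11.6 km): east 11.6 sin 104° = 11.26, north 11.6 cos 104° = -2.81
Net: 1.83 east, 34.51 north. Distance = √((1.83)² + (34.51)²) = 34.556 km.

34.6 km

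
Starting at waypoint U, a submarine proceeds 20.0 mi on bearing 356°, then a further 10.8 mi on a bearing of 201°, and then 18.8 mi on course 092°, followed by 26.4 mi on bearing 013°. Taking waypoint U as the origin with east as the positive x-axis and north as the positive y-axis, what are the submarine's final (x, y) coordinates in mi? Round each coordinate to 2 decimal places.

Leg 1 (356°, 20.0 mi): east 20.0 sin 356° = -1.40, north 20.0 cos 356° = 19.95
Leg 2 (201°, 10.8 mi): east 10.8 sin 201° = -3.87, north 10.8 cos 201° = -10.08
Leg 3 (092°, 18.8 mi): east 18.8 sin 92° = 18.79, north 18.8 cos 92° = -0.66
Leg 4 (013°, 26.4 mi): east 26.4 sin 13° = 5.94, north 26.4 cos 13° = 25.72
Summing: 19.46 mi east, 34.94 mi north → (19.46, 34.94).

(19.46, 34.94)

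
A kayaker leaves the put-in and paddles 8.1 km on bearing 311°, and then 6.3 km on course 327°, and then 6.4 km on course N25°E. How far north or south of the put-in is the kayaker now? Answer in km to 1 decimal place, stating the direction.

16.4 km north

Leg 1 (311°, 8.1 km): east 8.1 sin 311° = -6.11, north 8.1 cos 311° = 5.31
Leg 2 (327°, 6.3 km): east 6.3 sin 327° = -3.43, north 6.3 cos 327° = 5.28
Leg 3 (N25°E, 6.4 km): east 6.4 sin 25° = 2.70, north 6.4 cos 25° = 5.80
Net north component: 16.40 km.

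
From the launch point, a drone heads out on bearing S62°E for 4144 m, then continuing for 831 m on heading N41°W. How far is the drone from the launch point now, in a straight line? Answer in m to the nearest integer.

Leg 1 (S62°E, 4144 m): east 4144 sin 118° = 3658.93, north 4144 cos 118° = -1945.49
Leg 2 (N41°W, 831 m): east 831 sin 319° = -545.19, north 831 cos 319° = 627.16
Net: 3113.75 east, -1318.33 north. Distance = √((3113.75)² + (-1318.33)²) = 3381.334 m.

3381 m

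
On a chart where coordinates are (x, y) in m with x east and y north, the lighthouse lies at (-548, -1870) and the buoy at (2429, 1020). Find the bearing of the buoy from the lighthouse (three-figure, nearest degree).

046°

Δeast = 2429 − -548 = 2977.00; Δnorth = 1020 − -1870 = 2890.00.
Bearing = atan2(Δeast, Δnorth) mod 360° = 45.85° ≈ 046°.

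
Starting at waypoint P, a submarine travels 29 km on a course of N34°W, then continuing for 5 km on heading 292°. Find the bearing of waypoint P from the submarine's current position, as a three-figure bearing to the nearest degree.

Leg 1 (N34°W, 29 km): east 29 sin 326° = -16.22, north 29 cos 326° = 24.04
Leg 2 (292°, 5 km): east 5 sin 292° = -4.64, north 5 cos 292° = 1.87
Net displacement: -20.85 east, 25.92 north. Direction back to start is (20.85, -25.92): bearing = atan2(20.85, -25.92) mod 360° = 141.18° ≈ 141°.

141°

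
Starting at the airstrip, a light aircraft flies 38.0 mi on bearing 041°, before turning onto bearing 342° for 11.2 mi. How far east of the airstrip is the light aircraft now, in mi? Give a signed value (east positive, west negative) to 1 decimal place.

Leg 1 (041°, 38.0 mi): east 38.0 sin 41° = 24.93, north 38.0 cos 41° = 28.68
Leg 2 (342°, 11.2 mi): east 11.2 sin 342° = -3.46, north 11.2 cos 342° = 10.65
Net east component: 21.47 mi.

21.5 mi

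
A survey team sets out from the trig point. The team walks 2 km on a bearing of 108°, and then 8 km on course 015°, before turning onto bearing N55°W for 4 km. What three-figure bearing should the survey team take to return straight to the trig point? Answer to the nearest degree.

Leg 1 (108°, 2 km): east 2 sin 108° = 1.90, north 2 cos 108° = -0.62
Leg 2 (015°, 8 km): east 8 sin 15° = 2.07, north 8 cos 15° = 7.73
Leg 3 (N55°W, 4 km): east 4 sin 305° = -3.28, north 4 cos 305° = 2.29
Net displacement: 0.70 east, 9.40 north. Direction back to start is (-0.70, -9.40): bearing = atan2(-0.70, -9.40) mod 360° = 184.23° ≈ 184°.

184°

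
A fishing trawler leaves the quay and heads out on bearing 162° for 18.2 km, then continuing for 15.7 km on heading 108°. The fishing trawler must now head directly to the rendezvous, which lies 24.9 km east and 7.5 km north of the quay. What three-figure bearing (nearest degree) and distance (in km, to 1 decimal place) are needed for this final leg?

Leg 1 (162°, 18.2 km): east 18.2 sin 162° = 5.62, north 18.2 cos 162° = -17.31
Leg 2 (108°, 15.7 km): east 15.7 sin 108° = 14.93, north 15.7 cos 108° = -4.85
Current position: (20.56, -22.16). Target: (24.9, 7.5). Remaining: Δeast = 4.34, Δnorth = 29.66.
Bearing = atan2(4.34, 29.66) mod 360° = 8.33°; distance = √((4.34)² + (29.66)²) = 29.977 km.

008°, 30.0 km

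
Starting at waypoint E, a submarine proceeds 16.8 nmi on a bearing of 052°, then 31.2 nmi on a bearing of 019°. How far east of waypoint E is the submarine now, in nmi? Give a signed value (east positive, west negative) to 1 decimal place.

23.4 nmi

Leg 1 (052°, 16.8 nmi): east 16.8 sin 52° = 13.24, north 16.8 cos 52° = 10.34
Leg 2 (019°, 31.2 nmi): east 31.2 sin 19° = 10.16, north 31.2 cos 19° = 29.50
Net east component: 23.40 nmi.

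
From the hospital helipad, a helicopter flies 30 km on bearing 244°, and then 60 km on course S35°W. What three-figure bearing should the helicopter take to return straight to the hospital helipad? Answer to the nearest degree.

Leg 1 (244°, 30 km): east 30 sin 244° = -26.96, north 30 cos 244° = -13.15
Leg 2 (S35°W, 60 km): east 60 sin 215° = -34.41, north 60 cos 215° = -49.15
Net displacement: -61.38 east, -62.30 north. Direction back to start is (61.38, 62.30): bearing = atan2(61.38, 62.30) mod 360° = 44.57° ≈ 045°.

045°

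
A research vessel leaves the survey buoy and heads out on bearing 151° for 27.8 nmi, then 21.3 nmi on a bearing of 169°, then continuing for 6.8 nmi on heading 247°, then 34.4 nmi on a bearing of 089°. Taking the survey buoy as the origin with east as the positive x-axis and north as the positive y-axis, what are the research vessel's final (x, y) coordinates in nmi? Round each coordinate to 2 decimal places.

(45.68, -47.28)

Leg 1 (151°, 27.8 nmi): east 27.8 sin 151° = 13.48, north 27.8 cos 151° = -24.31
Leg 2 (169°, 21.3 nmi): east 21.3 sin 169° = 4.06, north 21.3 cos 169° = -20.91
Leg 3 (247°, 6.8 nmi): east 6.8 sin 247° = -6.26, north 6.8 cos 247° = -2.66
Leg 4 (089°, 34.4 nmi): east 34.4 sin 89° = 34.39, north 34.4 cos 89° = 0.60
Summing: 45.68 nmi east, -47.28 nmi north → (45.68, -47.28).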